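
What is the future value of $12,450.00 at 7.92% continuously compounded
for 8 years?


Formula: FV = P * e^(r*t)
Exponent: r*t = 0.0792 * 8 = 0.6336
e^(0.6336) = 1.884382
FV = $12,450.00 * 1.884382 = $23,460.56

$23,460.56


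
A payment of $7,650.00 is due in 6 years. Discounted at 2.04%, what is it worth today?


Formula: PV = FV / (1 + r)^n
Substituting: PV = $7,650.00 / (1 + 0.0204)^6
Discount factor: (1.0204)^6 = 1.128815
PV = $7,650.00 / 1.128815 = $6,777.02

$6,777.02


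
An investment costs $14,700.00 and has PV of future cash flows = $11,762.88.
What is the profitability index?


Formula: PI = PV(cash flows) / initial investment
Substituting: PI = $11,762.88 / $14,700.00
PI = 0.8002

0.8002


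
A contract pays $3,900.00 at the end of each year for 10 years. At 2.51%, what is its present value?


Formula: PV = PMT * (1 - (1+r)^(-n)) / r
Discount factor: (1 + 0.0251)^(-10) = 0.780437
Bracket: 1 - 0.780437 = 0.219563
PV = $3,900.00 * 0.219563 / 0.0251 = $34,115.42

$34,115.42


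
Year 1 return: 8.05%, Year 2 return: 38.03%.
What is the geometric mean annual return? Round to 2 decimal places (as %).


Formula: Geometric mean = ((1+r1)*(1+r2))^(1/2) - 1
Product: (1 + 0.0805) * (1 + 0.3803) = 1.0805 * 1.3803 = 1.491414
Square root: 1.491414^0.5 = 1.221235
Geometric mean = 1.221235 - 1 = 0.221235
As percentage: 22.12%

22.12%


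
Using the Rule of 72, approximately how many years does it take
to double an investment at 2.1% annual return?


Formula: Years ≈ 72 / r
Substituting: Years ≈ 72 / 2.1
Years ≈ 34.3

34.3 years


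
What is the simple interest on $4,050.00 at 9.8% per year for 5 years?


Formula: I = P * r * t
Substituting: I = $4,050.00 * 0.098 * 5
Step: I = $4,050.00 * 0.49
I = $1,984.50

$1,984.50


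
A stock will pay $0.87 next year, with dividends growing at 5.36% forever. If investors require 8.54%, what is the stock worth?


Formula: P = D1 / (r - g)
Spread: r - g = 0.0854 - 0.0536 = 0.0318
Substituting: P = $0.87 / 0.0318
P = $27.36

$27.36


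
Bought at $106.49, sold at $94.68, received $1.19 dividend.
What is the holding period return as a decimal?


Formula: HPR = (P1 - P0 + D) / P0
Gain: $94.68 - $106.49 + $1.19 = -$10.62
HPR = -$10.62 / $106.49 = -0.0997

-0.0997


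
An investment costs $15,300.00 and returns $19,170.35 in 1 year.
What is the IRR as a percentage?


Formula: IRR = C1/C0 - 1
Substituting: IRR = $19,170.35 / $15,300.00 - 1
Ratio: 1.252964 - 1 = 0.252964
IRR = 25.2964%

25.2964%


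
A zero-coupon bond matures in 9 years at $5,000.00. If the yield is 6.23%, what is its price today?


Formula: Price = FV / (1 + r)^n
Substituting: Price = $5,000.00 / (1 + 0.0623)^9
Discount factor: (1.0623)^9 = 1.722759
Price = $5,000.00 / 1.722759 = $2,902.32

$2,902.32


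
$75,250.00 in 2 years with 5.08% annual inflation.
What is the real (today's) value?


Formula: Real value = nominal / (1 + inflation)^years
Price level: (1 + 0.0508)^2 = 1.104181
Real value = $75,250.00 / 1.104181 = $68,150.08

$68,150.08


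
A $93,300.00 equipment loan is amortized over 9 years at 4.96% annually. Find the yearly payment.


Formula: PMT = PV * r / (1 - (1+r)^(-n))
Denominator: 1 - (1 + 0.0496)^(-9) = 0.353177
Numerator: $93,300.00 * 0.0496 = 4627.68
PMT = 4627.68 / 0.353177 = $13,103.01

$13,103.01


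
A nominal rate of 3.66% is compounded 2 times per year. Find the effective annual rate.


Formula: EAR = (1 + r/m)^m - 1
Period rate: r/m = 0.0366 / 2 = 0.0183
Compounding: (1 + 0.0183)^2 = 1.036935
EAR = 1.036935 - 1 = 0.036935

0.036935


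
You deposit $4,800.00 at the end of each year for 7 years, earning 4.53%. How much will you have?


Formula: FV = PMT * ((1+r)^n - 1) / r
Growth factor: (1 + 0.0453)^7 = 1.363599
Numerator: 1.363599 - 1 = 0.363599
FV = $4,800.00 * 0.363599 / 0.0453 = $38,527.04

$38,527.04


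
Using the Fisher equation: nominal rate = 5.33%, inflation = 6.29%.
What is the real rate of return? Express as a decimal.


Formula: (1 + r_real) = (1 + r_nom) / (1 + inflation)
Substituting: (1 + r_real) = 1.0533 / 1.0629
(1 + r_real) = 0.990968
r_real = 0.990968 - 1 = -0.009032

-0.009032


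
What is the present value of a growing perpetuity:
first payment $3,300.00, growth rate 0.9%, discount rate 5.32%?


Formula: PV = C / (r - g)
Spread: r - g = 0.0532 - 0.009 = 0.0442
Substituting: PV = $3,300.00 / 0.0442
PV = $74,660.63

$74,660.63


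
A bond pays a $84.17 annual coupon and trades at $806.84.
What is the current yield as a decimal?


Formula: Current yield = annual coupon / price
Substituting: CY = $84.17 / $806.84
CY = 0.104321

0.104321


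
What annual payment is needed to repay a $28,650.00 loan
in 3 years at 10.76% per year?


Formula: PMT = PV * r / (1 - (1+r)^(-n))
Denominator: 1 - (1 + 0.1076)^(-3) = 0.264045
Numerator: $28,650.00 * 0.1076 = 3082.74
PMT = 3082.74 / 0.264045 = $11,675.05

$11,675.05


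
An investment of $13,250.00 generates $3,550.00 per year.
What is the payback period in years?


Formula: Payback = investment / annual cash flow
Substituting: Payback = $13,250.00 / $3,550.00
Payback = 3.7324 years

3.7324 years


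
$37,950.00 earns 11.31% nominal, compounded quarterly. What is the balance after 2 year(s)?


Formula: FV = P * (1 + r/m)^(m*t)
Period rate: r/m = 0.1131 / 4 = 0.028275
Total periods: m*t = 4 * 2 = 8
Growth factor: (1 + 0.028275)^8 = 1.249897
FV = $37,950.00 * 1.249897 = $47,433.59

$47,433.59


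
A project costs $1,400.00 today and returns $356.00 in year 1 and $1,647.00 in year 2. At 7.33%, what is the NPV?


Formula: NPV = C0 + C1/(1+r) + C2/(1+r)^2
Discount C1: $356.00 / (1 + 0.0733) = $331.69
Discount C2: $1,647.00 / (1 + 0.0733)^2 = $1,429.72
NPV = -$1,400.00 + $331.69 + $1,429.72 = $361.41

$361.41


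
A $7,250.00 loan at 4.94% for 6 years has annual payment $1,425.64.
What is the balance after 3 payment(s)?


Formula: Balance = PV*(1+r)^k - PMT*((1+r)^k - 1)/r
Growth: (1 + 0.0494)^3 = 1.155642
Accumulated factor: ((1+r)^k - 1)/r = 3.15064
Balance = $7,250.00 * 1.155642 - $1,425.64 * 3.15064
Balance = $3,886.72

$3,886.72


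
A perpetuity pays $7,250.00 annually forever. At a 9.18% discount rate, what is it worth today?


Formula: PV = C / r
Substituting: PV = $7,250.00 / 0.0918
PV = $78,976.03

$78,976.03


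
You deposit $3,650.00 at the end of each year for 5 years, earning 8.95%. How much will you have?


Formula: FV = PMT * ((1+r)^n - 1) / r
Growth factor: (1 + 0.0895)^5 = 1.535098
Numerator: 1.535098 - 1 = 0.535098
FV = $3,650.00 * 0.535098 / 0.0895 = $21,822.44

$21,822.44


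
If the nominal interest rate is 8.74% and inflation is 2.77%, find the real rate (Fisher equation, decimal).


Formula: (1 + r_real) = (1 + r_nom) / (1 + inflation)
Substituting: (1 + r_real) = 1.0874 / 1.0277
(1 + r_real) = 1.058091
r_real = 1.058091 - 1 = 0.058091

0.058091


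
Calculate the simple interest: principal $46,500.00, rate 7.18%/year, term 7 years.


Formula: I = P * r * t
Substituting: I = $46,500.00 * 0.0718 * 7
Step: I = $46,500.00 * 0.5026
I = $23,370.90

$23,370.90


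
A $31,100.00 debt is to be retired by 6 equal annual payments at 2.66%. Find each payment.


Formula: PMT = PV * r / (1 - (1+r)^(-n))
Denominator: 1 - (1 + 0.0266)^(-6) = 0.145735
Numerator: $31,100.00 * 0.0266 = 827.26
PMT = 827.26 / 0.145735 = $5,676.45

$5,676.45


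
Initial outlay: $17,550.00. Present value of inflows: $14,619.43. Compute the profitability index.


Formula: PI = PV(cash flows) / initial investment
Substituting: PI = $14,619.43 / $17,550.00
PI = 0.833

0.833


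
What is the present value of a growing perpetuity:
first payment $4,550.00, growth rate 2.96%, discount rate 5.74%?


Formula: PV = C / (r - g)
Spread: r - g = 0.0574 - 0.0296 = 0.0278
Substituting: PV = $4,550.00 / 0.0278
PV = $163,669.06

$163,669.06


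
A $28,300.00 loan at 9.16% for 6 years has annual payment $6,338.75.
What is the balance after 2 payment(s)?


Formula: Balance = PV*(1+r)^k - PMT*((1+r)^k - 1)/r
Growth: (1 + 0.0916)^2 = 1.191591
Accumulated factor: ((1+r)^k - 1)/r = 2.0916
Balance = $28,300.00 * 1.191591 - $6,338.75 * 2.0916
Balance = $20,463.88

$20,463.88


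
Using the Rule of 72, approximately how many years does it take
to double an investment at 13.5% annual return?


Formula: Years ≈ 72 / r
Substituting: Years ≈ 72 / 13.5
Years ≈ 5.3

5.3 years


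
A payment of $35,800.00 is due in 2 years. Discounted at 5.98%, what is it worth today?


Formula: PV = FV / (1 + r)^n
Substituting: PV = $35,800.00 / (1 + 0.0598)^2
Discount factor: (1.0598)^2 = 1.123176
PV = $35,800.00 / 1.123176 = $31,873.90

$31,873.90


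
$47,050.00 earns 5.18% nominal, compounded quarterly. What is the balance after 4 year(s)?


Formula: FV = P * (1 + r/m)^(m*t)
Period rate: r/m = 0.0518 / 4 = 0.01295
Total periods: m*t = 4 * 4 = 16
Growth factor: (1 + 0.01295)^16 = 1.228593
FV = $47,050.00 * 1.228593 = $57,805.31

$57,805.31


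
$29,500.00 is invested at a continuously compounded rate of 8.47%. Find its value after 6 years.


Formula: FV = P * e^(r*t)
Exponent: r*t = 0.0847 * 6 = 0.5082
e^(0.5082) = 1.662296
FV = $29,500.00 * 1.662296 = $49,037.74

$49,037.74


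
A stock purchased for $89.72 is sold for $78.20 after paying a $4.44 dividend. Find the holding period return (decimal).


Formula: HPR = (P1 - P0 + D) / P0
Gain: $78.20 - $89.72 + $4.44 = -$7.08
HPR = -$7.08 / $89.72 = -0.0789

-0.0789


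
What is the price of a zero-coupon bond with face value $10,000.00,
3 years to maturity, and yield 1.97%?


Formula: Price = FV / (1 + r)^n
Substituting: Price = $10,000.00 / (1 + 0.0197)^3
Discount factor: (1.0197)^3 = 1.060272
Price = $10,000.00 / 1.060272 = $9,431.54

$9,431.54


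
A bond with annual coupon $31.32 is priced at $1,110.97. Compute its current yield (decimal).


Formula: Current yield = annual coupon / price
Substituting: CY = $31.32 / $1,110.97
CY = 0.028192

0.028192


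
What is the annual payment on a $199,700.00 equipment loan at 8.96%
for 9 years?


Formula: PMT = PV * r / (1 - (1+r)^(-n))
Denominator: 1 - (1 + 0.0896)^(-9) = 0.538049
Numerator: $199,700.00 * 0.0896 = 17893.12
PMT = 17893.12 / 0.538049 = $33,255.57

$33,255.57


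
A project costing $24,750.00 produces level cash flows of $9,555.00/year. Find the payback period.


Formula: Payback = investment / annual cash flow
Substituting: Payback = $24,750.00 / $9,555.00
Payback = 2.5903 years

2.5903 years


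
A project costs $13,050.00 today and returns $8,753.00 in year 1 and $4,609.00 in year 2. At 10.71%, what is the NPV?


Formula: NPV = C0 + C1/(1+r) + C2/(1+r)^2
Discount C1: $8,753.00 / (1 + 0.1071) = $7,906.24
Discount C2: $4,609.00 / (1 + 0.1071)^2 = $3,760.39
NPV = -$13,050.00 + $7,906.24 + $3,760.39 = -$1,383.37

-$1,383.37


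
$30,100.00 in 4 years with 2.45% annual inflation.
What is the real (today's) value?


Formula: Real value = nominal / (1 + inflation)^years
Price level: (1 + 0.0245)^4 = 1.101661
Real value = $30,100.00 / 1.101661 = $27,322.39

$27,322.39


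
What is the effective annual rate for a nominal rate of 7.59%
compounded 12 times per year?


Formula: EAR = (1 + r/m)^m - 1
Period rate: r/m = 0.0759 / 12 = 0.006325
Compounding: (1 + 0.006325)^12 = 1.078597
EAR = 1.078597 - 1 = 0.078597

0.078597


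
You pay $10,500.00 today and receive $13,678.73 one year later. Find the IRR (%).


Formula: IRR = C1/C0 - 1
Substituting: IRR = $13,678.73 / $10,500.00 - 1
Ratio: 1.302736 - 1 = 0.302736
IRR = 30.2736%

30.2736%


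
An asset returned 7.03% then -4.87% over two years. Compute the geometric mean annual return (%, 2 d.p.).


Formula: Geometric mean = ((1+r1)*(1+r2))^(1/2) - 1
Product: (1 + 0.0703) * (1 + -0.0487) = 1.0703 * 0.9513 = 1.018176
Square root: 1.018176^0.5 = 1.009047
Geometric mean = 1.009047 - 1 = 0.009047
As percentage: 0.90%

0.90%


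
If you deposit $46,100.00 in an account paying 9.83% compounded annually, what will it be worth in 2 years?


Formula: FV = P * (1 + r)^n
Substituting: FV = $46,100.00 * (1 + 0.0983)^2
Growth factor: (1.0983)^2 = 1.206263
FV = $46,100.00 * 1.206263 = $55,608.72

$55,608.72


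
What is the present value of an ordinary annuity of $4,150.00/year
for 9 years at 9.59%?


Formula: PV = PMT * (1 - (1+r)^(-n)) / r
Discount factor: (1 + 0.0959)^(-9) = 0.438593
Bracket: 1 - 0.438593 = 0.561407
PV = $4,150.00 * 0.561407 / 0.0959 = $24,294.47

$24,294.47


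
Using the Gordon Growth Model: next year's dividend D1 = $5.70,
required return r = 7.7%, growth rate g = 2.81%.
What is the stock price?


Formula: P = D1 / (r - g)
Spread: r - g = 0.077 - 0.0281 = 0.0489
Substituting: P = $5.70 / 0.0489
P = $116.56

$116.56


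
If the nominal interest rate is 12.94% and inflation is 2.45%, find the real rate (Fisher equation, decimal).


Formula: (1 + r_real) = (1 + r_nom) / (1 + inflation)
Substituting: (1 + r_real) = 1.1294 / 1.0245
(1 + r_real) = 1.102391
r_real = 1.102391 - 1 = 0.102391

0.102391


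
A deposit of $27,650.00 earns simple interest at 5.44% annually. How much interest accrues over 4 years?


Formula: I = P * r * t
Substituting: I = $27,650.00 * 0.0544 * 4
Step: I = $27,650.00 * 0.2176
I = $6,016.64

$6,016.64


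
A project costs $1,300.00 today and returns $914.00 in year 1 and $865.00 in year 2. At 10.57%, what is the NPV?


Formula: NPV = C0 + C1/(1+r) + C2/(1+r)^2
Discount C1: $914.00 / (1 + 0.1057) = $826.63
Discount C2: $865.00 / (1 + 0.1057)^2 = $707.52
NPV = -$1,300.00 + $826.63 + $707.52 = $234.15

$234.15


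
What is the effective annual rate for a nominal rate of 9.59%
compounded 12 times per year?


Formula: EAR = (1 + r/m)^m - 1
Period rate: r/m = 0.0959 / 12 = 0.007992
Compounding: (1 + 0.007992)^12 = 1.10023
EAR = 1.10023 - 1 = 0.10023

0.10023


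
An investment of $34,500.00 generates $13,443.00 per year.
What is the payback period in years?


Formula: Payback = investment / annual cash flow
Substituting: Payback = $34,500.00 / $13,443.00
Payback = 2.5664 years

2.5664 years


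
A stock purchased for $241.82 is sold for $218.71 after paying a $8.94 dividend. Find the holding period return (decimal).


Formula: HPR = (P1 - P0 + D) / P0
Gain: $218.71 - $241.82 + $8.94 = -$14.17
HPR = -$14.17 / $241.82 = -0.0586

-0.0586


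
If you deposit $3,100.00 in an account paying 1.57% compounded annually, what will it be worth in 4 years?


Formula: FV = P * (1 + r)^n
Substituting: FV = $3,100.00 * (1 + 0.0157)^4
Growth factor: (1.0157)^4 = 1.064294
FV = $3,100.00 * 1.064294 = $3,299.31

$3,299.31


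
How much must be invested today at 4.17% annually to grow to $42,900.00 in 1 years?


Formula: PV = FV / (1 + r)^n
Substituting: PV = $42,900.00 / (1 + 0.0417)^1
Discount factor: (1.0417)^1 = 1.0417
PV = $42,900.00 / 1.0417 = $41,182.68

$41,182.68


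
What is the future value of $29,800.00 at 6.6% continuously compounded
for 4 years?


Formula: FV = P * e^(r*t)
Exponent: r*t = 0.066 * 4 = 0.264
e^(0.264) = 1.302128
FV = $29,800.00 * 1.302128 = $38,803.42

$38,803.42


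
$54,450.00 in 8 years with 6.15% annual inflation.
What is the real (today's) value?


Formula: Real value = nominal / (1 + inflation)^years
Price level: (1 + 0.0615)^8 = 1.611981
Real value = $54,450.00 / 1.611981 = $33,778.31

$33,778.31


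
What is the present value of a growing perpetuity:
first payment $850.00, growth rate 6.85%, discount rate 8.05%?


Formula: PV = C / (r - g)
Spread: r - g = 0.0805 - 0.0685 = 0.012
Substituting: PV = $850.00 / 0.012
PV = $70,833.33

$70,833.33


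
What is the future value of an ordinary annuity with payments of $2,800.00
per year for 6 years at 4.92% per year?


Formula: FV = PMT * ((1+r)^n - 1) / r
Growth factor: (1 + 0.0492)^6 = 1.333981
Numerator: 1.333981 - 1 = 0.333981
FV = $2,800.00 * 0.333981 / 0.0492 = $19,007.06

$19,007.06


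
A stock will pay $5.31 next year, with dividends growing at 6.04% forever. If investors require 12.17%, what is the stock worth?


Formula: P = D1 / (r - g)
Spread: r - g = 0.1217 - 0.0604 = 0.0613
Substituting: P = $5.31 / 0.0613
P = $86.62

$86.62


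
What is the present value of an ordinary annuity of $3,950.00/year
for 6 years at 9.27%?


Formula: PV = PMT * (1 - (1+r)^(-n)) / r
Discount factor: (1 + 0.0927)^(-6) = 0.587482
Bracket: 1 - 0.587482 = 0.412518
PV = $3,950.00 * 0.412518 / 0.0927 = $17,577.64

$17,577.64


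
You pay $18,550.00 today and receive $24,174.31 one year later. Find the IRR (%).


Formula: IRR = C1/C0 - 1
Substituting: IRR = $24,174.31 / $18,550.00 - 1
Ratio: 1.303197 - 1 = 0.303197
IRR = 30.3197%

30.3197%


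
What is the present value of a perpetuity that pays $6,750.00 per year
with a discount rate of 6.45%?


Formula: PV = C / r
Substituting: PV = $6,750.00 / 0.0645
PV = $104,651.16

$104,651.16


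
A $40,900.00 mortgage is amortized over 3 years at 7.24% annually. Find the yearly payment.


Formula: PMT = PV * r / (1 - (1+r)^(-n))
Denominator: 1 - (1 + 0.0724)^(-3) = 0.18917
Numerator: $40,900.00 * 0.0724 = 2961.16
PMT = 2961.16 / 0.18917 = $15,653.40

$15,653.40


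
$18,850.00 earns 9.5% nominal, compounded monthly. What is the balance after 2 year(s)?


Formula: FV = P * (1 + r/m)^(m*t)
Period rate: r/m = 0.095 / 12 = 0.007917
Total periods: m*t = 12 * 2 = 24
Growth factor: (1 + 0.007917)^24 = 1.208345
FV = $18,850.00 * 1.208345 = $22,777.31

$22,777.31


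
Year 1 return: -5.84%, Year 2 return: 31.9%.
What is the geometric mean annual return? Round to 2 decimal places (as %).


Formula: Geometric mean = ((1+r1)*(1+r2))^(1/2) - 1
Product: (1 + -0.0584) * (1 + 0.319) = 0.9416 * 1.319 = 1.24197
Square root: 1.24197^0.5 = 1.114437
Geometric mean = 1.114437 - 1 = 0.114437
As percentage: 11.44%

11.44%


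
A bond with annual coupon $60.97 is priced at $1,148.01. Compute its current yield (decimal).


Formula: Current yield = annual coupon / price
Substituting: CY = $60.97 / $1,148.01
CY = 0.053109

0.053109


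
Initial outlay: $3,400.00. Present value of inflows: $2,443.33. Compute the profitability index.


Formula: PI = PV(cash flows) / initial investment
Substituting: PI = $2,443.33 / $3,400.00
PI = 0.7186

0.7186


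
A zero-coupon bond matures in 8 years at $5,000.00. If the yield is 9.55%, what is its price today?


Formula: Price = FV / (1 + r)^n
Substituting: Price = $5,000.00 / (1 + 0.0955)^8
Discount factor: (1.0955)^8 = 2.074431
Price = $5,000.00 / 2.074431 = $2,410.30

$2,410.30


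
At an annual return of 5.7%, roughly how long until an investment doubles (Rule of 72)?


Formula: Years ≈ 72 / r
Substituting: Years ≈ 72 / 5.7
Years ≈ 12.6

12.6 years


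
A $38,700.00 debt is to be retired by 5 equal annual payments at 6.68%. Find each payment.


Formula: PMT = PV * r / (1 - (1+r)^(-n))
Denominator: 1 - (1 + 0.0668)^(-5) = 0.276256
Numerator: $38,700.00 * 0.0668 = 2585.16
PMT = 2585.16 / 0.276256 = $9,357.84

$9,357.84


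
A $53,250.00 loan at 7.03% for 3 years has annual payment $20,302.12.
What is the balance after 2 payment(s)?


Formula: Balance = PV*(1+r)^k - PMT*((1+r)^k - 1)/r
Growth: (1 + 0.0703)^2 = 1.145542
Accumulated factor: ((1+r)^k - 1)/r = 2.0703
Balance = $53,250.00 * 1.145542 - $20,302.12 * 2.0703
Balance = $18,968.64

$18,968.64


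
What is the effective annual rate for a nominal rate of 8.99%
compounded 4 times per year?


Formula: EAR = (1 + r/m)^m - 1
Period rate: r/m = 0.0899 / 4 = 0.022475
Compounding: (1 + 0.022475)^4 = 1.092976
EAR = 1.092976 - 1 = 0.092976

0.092976


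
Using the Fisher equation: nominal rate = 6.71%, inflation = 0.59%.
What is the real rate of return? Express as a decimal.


Formula: (1 + r_real) = (1 + r_nom) / (1 + inflation)
Substituting: (1 + r_real) = 1.0671 / 1.0059
(1 + r_real) = 1.060841
r_real = 1.060841 - 1 = 0.060841

0.060841


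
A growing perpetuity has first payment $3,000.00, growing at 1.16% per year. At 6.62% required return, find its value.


Formula: PV = C / (r - g)
Spread: r - g = 0.0662 - 0.0116 = 0.0546
Substituting: PV = $3,000.00 / 0.0546
PV = $54,945.05

$54,945.05


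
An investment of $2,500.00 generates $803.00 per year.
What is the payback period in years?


Formula: Payback = investment / annual cash flow
Substituting: Payback = $2,500.00 / $803.00
Payback = 3.1133 years

3.1133 years


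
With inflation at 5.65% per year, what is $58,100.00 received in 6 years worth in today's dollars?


Formula: Real value = nominal / (1 + inflation)^years
Price level: (1 + 0.0565)^6 = 1.390647
Real value = $58,100.00 / 1.390647 = $41,779.10

$41,779.10


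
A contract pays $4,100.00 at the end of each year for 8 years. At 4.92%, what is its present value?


Formula: PV = PMT * (1 - (1+r)^(-n)) / r
Discount factor: (1 + 0.0492)^(-8) = 0.680979
Bracket: 1 - 0.680979 = 0.319021
PV = $4,100.00 * 0.319021 / 0.0492 = $26,585.08

$26,585.08


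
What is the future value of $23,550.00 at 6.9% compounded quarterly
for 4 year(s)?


Formula: FV = P * (1 + r/m)^(m*t)
Period rate: r/m = 0.069 / 4 = 0.01725
Total periods: m*t = 4 * 4 = 16
Growth factor: (1 + 0.01725)^16 = 1.31475
FV = $23,550.00 * 1.31475 = $30,962.36

$30,962.36


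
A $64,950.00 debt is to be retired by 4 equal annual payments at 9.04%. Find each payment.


Formula: PMT = PV * r / (1 - (1+r)^(-n))
Denominator: 1 - (1 + 0.0904)^(-4) = 0.292614
Numerator: $64,950.00 * 0.0904 = 5871.48
PMT = 5871.48 / 0.292614 = $20,065.63

$20,065.63


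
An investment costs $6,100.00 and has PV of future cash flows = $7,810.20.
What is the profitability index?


Formula: PI = PV(cash flows) / initial investment
Substituting: PI = $7,810.20 / $6,100.00
PI = 1.2804

1.2804


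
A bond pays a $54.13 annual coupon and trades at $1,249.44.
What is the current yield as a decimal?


Formula: Current yield = annual coupon / price
Substituting: CY = $54.13 / $1,249.44
CY = 0.043323

0.043323


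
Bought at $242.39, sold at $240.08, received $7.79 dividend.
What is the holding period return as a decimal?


Formula: HPR = (P1 - P0 + D) / P0
Gain: $240.08 - $242.39 + $7.79 = $5.48
HPR = $5.48 / $242.39 = 0.0226

0.0226


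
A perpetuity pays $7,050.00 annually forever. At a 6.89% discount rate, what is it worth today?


Formula: PV = C / r
Substituting: PV = $7,050.00 / 0.0689
PV = $102,322.21

$102,322.21


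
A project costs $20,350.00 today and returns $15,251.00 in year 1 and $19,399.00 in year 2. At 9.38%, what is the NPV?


Formula: NPV = C0 + C1/(1+r) + C2/(1+r)^2
Discount C1: $15,251.00 / (1 + 0.0938) = $13,943.13
Discount C2: $19,399.00 / (1 + 0.0938)^2 = $16,214.50
NPV = -$20,350.00 + $13,943.13 + $16,214.50 = $9,807.63

$9,807.63


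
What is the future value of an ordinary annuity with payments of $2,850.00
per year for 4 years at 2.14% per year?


Formula: FV = PMT * ((1+r)^n - 1) / r
Growth factor: (1 + 0.0214)^4 = 1.088387
Numerator: 1.088387 - 1 = 0.088387
FV = $2,850.00 * 0.088387 / 0.0214 = $11,771.19

$11,771.19


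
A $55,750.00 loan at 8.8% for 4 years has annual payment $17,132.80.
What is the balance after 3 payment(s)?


Formula: Balance = PV*(1+r)^k - PMT*((1+r)^k - 1)/r
Growth: (1 + 0.088)^3 = 1.287913
Accumulated factor: ((1+r)^k - 1)/r = 3.271744
Balance = $55,750.00 * 1.287913 - $17,132.80 * 3.271744
Balance = $15,747.04

$15,747.04


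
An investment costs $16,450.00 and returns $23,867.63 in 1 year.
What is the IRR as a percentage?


Formula: IRR = C1/C0 - 1
Substituting: IRR = $23,867.63 / $16,450.00 - 1
Ratio: 1.45092 - 1 = 0.45092
IRR = 45.092%

45.092%


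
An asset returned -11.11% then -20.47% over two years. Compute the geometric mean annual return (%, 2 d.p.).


Formula: Geometric mean = ((1+r1)*(1+r2))^(1/2) - 1
Product: (1 + -0.1111) * (1 + -0.2047) = 0.8889 * 0.7953 = 0.706942
Square root: 0.706942^0.5 = 0.840799
Geometric mean = 0.840799 - 1 = -0.159201
As percentage: -15.92%

-15.92%


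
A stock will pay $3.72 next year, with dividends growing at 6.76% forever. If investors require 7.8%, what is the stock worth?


Formula: P = D1 / (r - g)
Spread: r - g = 0.078 - 0.0676 = 0.0104
Substituting: P = $3.72 / 0.0104
P = $357.69

$357.69


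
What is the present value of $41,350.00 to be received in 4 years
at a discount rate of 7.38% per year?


Formula: PV = FV / (1 + r)^n
Substituting: PV = $41,350.00 / (1 + 0.0738)^4
Discount factor: (1.0738)^4 = 1.329516
PV = $41,350.00 / 1.329516 = $31,101.54

$31,101.54


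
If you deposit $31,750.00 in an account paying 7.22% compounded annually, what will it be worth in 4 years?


Formula: FV = P * (1 + r)^n
Substituting: FV = $31,750.00 * (1 + 0.0722)^4
Growth factor: (1.0722)^4 = 1.32161
FV = $31,750.00 * 1.32161 = $41,961.11

$41,961.11


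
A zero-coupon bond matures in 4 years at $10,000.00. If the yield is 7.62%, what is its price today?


Formula: Price = FV / (1 + r)^n
Substituting: Price = $10,000.00 / (1 + 0.0762)^4
Discount factor: (1.0762)^4 = 1.341442
Price = $10,000.00 / 1.341442 = $7,454.66

$7,454.66


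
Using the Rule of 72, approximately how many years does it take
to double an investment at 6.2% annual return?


Formula: Years ≈ 72 / r
Substituting: Years ≈ 72 / 6.2
Years ≈ 11.6

11.6 years


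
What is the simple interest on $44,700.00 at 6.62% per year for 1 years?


Formula: I = P * r * t
Substituting: I = $44,700.00 * 0.0662 * 1
Step: I = $44,700.00 * 0.0662
I = $2,959.14

$2,959.14


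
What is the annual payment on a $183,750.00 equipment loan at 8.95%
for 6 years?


Formula: PMT = PV * r / (1 - (1+r)^(-n))
Denominator: 1 - (1 + 0.0895)^(-6) = 0.402089
Numerator: $183,750.00 * 0.0895 = 16445.625
PMT = 16445.625 / 0.402089 = $40,900.47

$40,900.47


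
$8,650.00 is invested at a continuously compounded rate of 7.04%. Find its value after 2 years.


Formula: FV = P * e^(r*t)
Exponent: r*t = 0.0704 * 2 = 0.1408
e^(0.1408) = 1.151194
FV = $8,650.00 * 1.151194 = $9,957.83

$9,957.83


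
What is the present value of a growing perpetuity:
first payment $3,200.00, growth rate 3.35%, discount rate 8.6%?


Formula: PV = C / (r - g)
Spread: r - g = 0.086 - 0.0335 = 0.0525
Substituting: PV = $3,200.00 / 0.0525
PV = $60,952.38

$60,952.38


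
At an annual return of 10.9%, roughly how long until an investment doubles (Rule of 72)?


Formula: Years ≈ 72 / r
Substituting: Years ≈ 72 / 10.9
Years ≈ 6.6

6.6 years


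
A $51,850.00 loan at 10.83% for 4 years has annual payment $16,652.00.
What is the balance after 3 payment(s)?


Formula: Balance = PV*(1+r)^k - PMT*((1+r)^k - 1)/r
Growth: (1 + 0.1083)^3 = 1.361357
Accumulated factor: ((1+r)^k - 1)/r = 3.336629
Balance = $51,850.00 * 1.361357 - $16,652.00 * 3.336629
Balance = $15,024.81

$15,024.81


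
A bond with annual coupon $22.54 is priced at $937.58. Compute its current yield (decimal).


Formula: Current yield = annual coupon / price
Substituting: CY = $22.54 / $937.58
CY = 0.024041

0.024041


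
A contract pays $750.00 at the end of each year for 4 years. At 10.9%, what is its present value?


Formula: PV = PMT * (1 - (1+r)^(-n)) / r
Discount factor: (1 + 0.109)^(-4) = 0.66111
Bracket: 1 - 0.66111 = 0.33889
PV = $750.00 * 0.33889 / 0.109 = $2,331.81

$2,331.81


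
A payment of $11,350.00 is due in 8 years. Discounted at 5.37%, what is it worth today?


Formula: PV = FV / (1 + r)^n
Substituting: PV = $11,350.00 / (1 + 0.0537)^8
Discount factor: (1.0537)^8 = 1.519623
PV = $11,350.00 / 1.519623 = $7,468.96

$7,468.96


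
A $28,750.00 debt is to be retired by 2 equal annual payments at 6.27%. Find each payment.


Formula: PMT = PV * r / (1 - (1+r)^(-n))
Denominator: 1 - (1 + 0.0627)^(-2) = 0.11452
Numerator: $28,750.00 * 0.0627 = 1802.625
PMT = 1802.625 / 0.11452 = $15,740.67

$15,740.67


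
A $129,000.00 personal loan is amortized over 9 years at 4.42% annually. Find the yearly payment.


Formula: PMT = PV * r / (1 - (1+r)^(-n))
Denominator: 1 - (1 + 0.0442)^(-9) = 0.322441
Numerator: $129,000.00 * 0.0442 = 5701.8
PMT = 5701.8 / 0.322441 = $17,683.21

$17,683.21


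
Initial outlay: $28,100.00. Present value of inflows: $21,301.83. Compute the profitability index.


Formula: PI = PV(cash flows) / initial investment
Substituting: PI = $21,301.83 / $28,100.00
PI = 0.7581

0.7581


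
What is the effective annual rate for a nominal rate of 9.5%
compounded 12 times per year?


Formula: EAR = (1 + r/m)^m - 1
Period rate: r/m = 0.095 / 12 = 0.007917
Compounding: (1 + 0.007917)^12 = 1.099248
EAR = 1.099248 - 1 = 0.099248

0.099248


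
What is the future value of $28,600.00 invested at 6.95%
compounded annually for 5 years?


Formula: FV = P * (1 + r)^n
Substituting: FV = $28,600.00 * (1 + 0.0695)^5
Growth factor: (1.0695)^5 = 1.399278
FV = $28,600.00 * 1.399278 = $40,019.35

$40,019.35


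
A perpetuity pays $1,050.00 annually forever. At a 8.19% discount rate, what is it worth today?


Formula: PV = C / r
Substituting: PV = $1,050.00 / 0.0819
PV = $12,820.51

$12,820.51


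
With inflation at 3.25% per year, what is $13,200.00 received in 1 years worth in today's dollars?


Formula: Real value = nominal / (1 + inflation)^years
Price level: (1 + 0.0325)^1 = 1.0325
Real value = $13,200.00 / 1.0325 = $12,784.50

$12,784.50


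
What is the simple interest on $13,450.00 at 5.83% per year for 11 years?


Formula: I = P * r * t
Substituting: I = $13,450.00 * 0.0583 * 11
Step: I = $13,450.00 * 0.6413
I = $8,625.49

$8,625.49


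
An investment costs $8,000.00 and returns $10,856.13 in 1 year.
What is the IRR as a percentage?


Formula: IRR = C1/C0 - 1
Substituting: IRR = $10,856.13 / $8,000.00 - 1
Ratio: 1.357016 - 1 = 0.357016
IRR = 35.7016%

35.7016%


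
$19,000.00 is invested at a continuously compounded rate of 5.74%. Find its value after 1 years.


Formula: FV = P * e^(r*t)
Exponent: r*t = 0.0574 * 1 = 0.0574
e^(0.0574) = 1.059079
FV = $19,000.00 * 1.059079 = $20,122.51

$20,122.51


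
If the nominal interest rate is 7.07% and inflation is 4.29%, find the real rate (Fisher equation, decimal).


Formula: (1 + r_real) = (1 + r_nom) / (1 + inflation)
Substituting: (1 + r_real) = 1.0707 / 1.0429
(1 + r_real) = 1.026656
r_real = 1.026656 - 1 = 0.026656

0.026656


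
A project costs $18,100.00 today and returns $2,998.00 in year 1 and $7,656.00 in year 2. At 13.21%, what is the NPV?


Formula: NPV = C0 + C1/(1+r) + C2/(1+r)^2
Discount C1: $2,998.00 / (1 + 0.1321) = $2,648.18
Discount C2: $7,656.00 / (1 + 0.1321)^2 = $5,973.55
NPV = -$18,100.00 + $2,648.18 + $5,973.55 = -$9,478.28

-$9,478.28


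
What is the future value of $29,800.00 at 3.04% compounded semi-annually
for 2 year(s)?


Formula: FV = P * (1 + r/m)^(m*t)
Period rate: r/m = 0.0304 / 2 = 0.0152
Total periods: m*t = 2 * 2 = 4
Growth factor: (1 + 0.0152)^4 = 1.0622
FV = $29,800.00 * 1.0622 = $31,653.57

$31,653.57


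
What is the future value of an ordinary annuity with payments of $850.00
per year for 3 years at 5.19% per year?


Formula: FV = PMT * ((1+r)^n - 1) / r
Growth factor: (1 + 0.0519)^3 = 1.163921
Numerator: 1.163921 - 1 = 0.163921
FV = $850.00 * 0.163921 / 0.0519 = $2,684.63

$2,684.63


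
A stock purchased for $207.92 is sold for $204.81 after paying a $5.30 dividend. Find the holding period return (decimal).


Formula: HPR = (P1 - P0 + D) / P0
Gain: $204.81 - $207.92 + $5.30 = $2.19
HPR = $2.19 / $207.92 = 0.0105

0.0105


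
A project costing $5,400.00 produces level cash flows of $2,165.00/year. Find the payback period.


Formula: Payback = investment / annual cash flow
Substituting: Payback = $5,400.00 / $2,165.00
Payback = 2.4942 years

2.4942 years


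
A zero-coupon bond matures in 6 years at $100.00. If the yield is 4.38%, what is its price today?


Formula: Price = FV / (1 + r)^n
Substituting: Price = $100.00 / (1 + 0.0438)^6
Discount factor: (1.0438)^6 = 1.293313
Price = $100.00 / 1.293313 = $77.32

$77.32


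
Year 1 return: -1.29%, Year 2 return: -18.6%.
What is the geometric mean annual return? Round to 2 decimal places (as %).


Formula: Geometric mean = ((1+r1)*(1+r2))^(1/2) - 1
Product: (1 + -0.0129) * (1 + -0.186) = 0.9871 * 0.814 = 0.803499
Square root: 0.803499^0.5 = 0.896381
Geometric mean = 0.896381 - 1 = -0.103619
As percentage: -10.36%

-10.36%


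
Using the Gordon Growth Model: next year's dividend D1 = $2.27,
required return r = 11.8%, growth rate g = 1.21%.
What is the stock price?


Formula: P = D1 / (r - g)
Spread: r - g = 0.118 - 0.0121 = 0.1059
Substituting: P = $2.27 / 0.1059
P = $21.44

$21.44


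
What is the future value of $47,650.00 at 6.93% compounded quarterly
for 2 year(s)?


Formula: FV = P * (1 + r/m)^(m*t)
Period rate: r/m = 0.0693 / 4 = 0.017325
Total periods: m*t = 4 * 2 = 8
Growth factor: (1 + 0.017325)^8 = 1.147302
FV = $47,650.00 * 1.147302 = $54,668.94

$54,668.94


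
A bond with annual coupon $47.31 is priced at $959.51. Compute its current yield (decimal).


Formula: Current yield = annual coupon / price
Substituting: CY = $47.31 / $959.51
CY = 0.049306

0.049306


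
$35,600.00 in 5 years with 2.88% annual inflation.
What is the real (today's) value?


Formula: Real value = nominal / (1 + inflation)^years
Price level: (1 + 0.0288)^5 = 1.152537
Real value = $35,600.00 / 1.152537 = $30,888.39

$30,888.39


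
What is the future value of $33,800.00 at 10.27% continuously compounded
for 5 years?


Formula: FV = P * e^(r*t)
Exponent: r*t = 0.1027 * 5 = 0.5135
e^(0.5135) = 1.67113
FV = $33,800.00 * 1.67113 = $56,484.19

$56,484.19


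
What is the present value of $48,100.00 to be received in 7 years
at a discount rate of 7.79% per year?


Formula: PV = FV / (1 + r)^n
Substituting: PV = $48,100.00 / (1 + 0.0779)^7
Discount factor: (1.0779)^7 = 1.690633
PV = $48,100.00 / 1.690633 = $28,450.88

$28,450.88


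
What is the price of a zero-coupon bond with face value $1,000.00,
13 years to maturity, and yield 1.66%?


Formula: Price = FV / (1 + r)^n
Substituting: Price = $1,000.00 / (1 + 0.0166)^13
Discount factor: (1.0166)^13 = 1.238658
Price = $1,000.00 / 1.238658 = $807.33

$807.33


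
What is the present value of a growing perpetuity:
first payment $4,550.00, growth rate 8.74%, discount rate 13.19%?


Formula: PV = C / (r - g)
Spread: r - g = 0.1319 - 0.0874 = 0.0445
Substituting: PV = $4,550.00 / 0.0445
PV = $102,247.19

$102,247.19


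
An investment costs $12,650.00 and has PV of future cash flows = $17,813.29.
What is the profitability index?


Formula: PI = PV(cash flows) / initial investment
Substituting: PI = $17,813.29 / $12,650.00
PI = 1.4082

1.4082


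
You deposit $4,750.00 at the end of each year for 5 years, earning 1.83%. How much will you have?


Formula: FV = PMT * ((1+r)^n - 1) / r
Growth factor: (1 + 0.0183)^5 = 1.094911
Numerator: 1.094911 - 1 = 0.094911
FV = $4,750.00 * 0.094911 / 0.0183 = $24,635.30

$24,635.30


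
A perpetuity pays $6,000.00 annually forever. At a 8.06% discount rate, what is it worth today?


Formula: PV = C / r
Substituting: PV = $6,000.00 / 0.0806
PV = $74,441.69

$74,441.69


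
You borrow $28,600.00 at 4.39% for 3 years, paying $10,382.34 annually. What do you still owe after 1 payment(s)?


Formula: Balance = PV*(1+r)^k - PMT*((1+r)^k - 1)/r
Growth: (1 + 0.0439)^1 = 1.0439
Accumulated factor: ((1+r)^k - 1)/r = 1.0
Balance = $28,600.00 * 1.0439 - $10,382.34 * 1.0
Balance = $19,473.20

$19,473.20


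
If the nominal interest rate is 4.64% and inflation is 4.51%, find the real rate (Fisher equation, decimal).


Formula: (1 + r_real) = (1 + r_nom) / (1 + inflation)
Substituting: (1 + r_real) = 1.0464 / 1.0451
(1 + r_real) = 1.001244
r_real = 1.001244 - 1 = 0.001244

0.001244


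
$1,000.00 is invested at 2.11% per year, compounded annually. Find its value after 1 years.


Formula: FV = P * (1 + r)^n
Substituting: FV = $1,000.00 * (1 + 0.0211)^1
Growth factor: (1.0211)^1 = 1.0211
FV = $1,000.00 * 1.0211 = $1,021.10

$1,021.10


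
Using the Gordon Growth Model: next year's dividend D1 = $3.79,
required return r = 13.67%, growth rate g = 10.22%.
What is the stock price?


Formula: P = D1 / (r - g)
Spread: r - g = 0.1367 - 0.1022 = 0.0345
Substituting: P = $3.79 / 0.0345
P = $109.86

$109.86


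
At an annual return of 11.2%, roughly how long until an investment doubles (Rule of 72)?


Formula: Years ≈ 72 / r
Substituting: Years ≈ 72 / 11.2
Years ≈ 6.4

6.4 years


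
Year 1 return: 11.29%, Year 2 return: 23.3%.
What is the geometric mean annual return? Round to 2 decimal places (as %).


Formula: Geometric mean = ((1+r1)*(1+r2))^(1/2) - 1
Product: (1 + 0.1129) * (1 + 0.233) = 1.1129 * 1.233 = 1.372206
Square root: 1.372206^0.5 = 1.171412
Geometric mean = 1.171412 - 1 = 0.171412
As percentage: 17.14%

17.14%


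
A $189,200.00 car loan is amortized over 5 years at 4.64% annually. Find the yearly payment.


Formula: PMT = PV * r / (1 - (1+r)^(-n))
Denominator: 1 - (1 + 0.0464)^(-5) = 0.202903
Numerator: $189,200.00 * 0.0464 = 8778.88
PMT = 8778.88 / 0.202903 = $43,266.46

$43,266.46


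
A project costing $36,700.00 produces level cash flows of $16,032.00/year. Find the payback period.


Formula: Payback = investment / annual cash flow
Substituting: Payback = $36,700.00 / $16,032.00
Payback = 2.2892 years

2.2892 years


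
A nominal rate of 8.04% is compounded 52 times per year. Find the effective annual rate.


Formula: EAR = (1 + r/m)^m - 1
Period rate: r/m = 0.0804 / 52 = 0.001546
Compounding: (1 + 0.001546)^52 = 1.083653
EAR = 1.083653 - 1 = 0.083653

0.083653


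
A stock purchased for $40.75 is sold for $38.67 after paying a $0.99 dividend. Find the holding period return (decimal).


Formula: HPR = (P1 - P0 + D) / P0
Gain: $38.67 - $40.75 + $0.99 = -$1.09
HPR = -$1.09 / $40.75 = -0.0267

-0.0267


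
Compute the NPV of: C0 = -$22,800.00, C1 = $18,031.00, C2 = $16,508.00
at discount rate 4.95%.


Formula: NPV = C0 + C1/(1+r) + C2/(1+r)^2
Discount C1: $18,031.00 / (1 + 0.0495) = $17,180.56
Discount C2: $16,508.00 / (1 + 0.0495)^2 = $14,987.51
NPV = -$22,800.00 + $17,180.56 + $14,987.51 = $9,368.08

$9,368.08


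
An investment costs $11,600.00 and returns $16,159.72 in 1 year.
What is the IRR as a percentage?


Formula: IRR = C1/C0 - 1
Substituting: IRR = $16,159.72 / $11,600.00 - 1
Ratio: 1.393079 - 1 = 0.393079
IRR = 39.3079%

39.3079%


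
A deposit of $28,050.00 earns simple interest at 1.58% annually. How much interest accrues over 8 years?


Formula: I = P * r * t
Substituting: I = $28,050.00 * 0.0158 * 8
Step: I = $28,050.00 * 0.1264
I = $3,545.52

$3,545.52


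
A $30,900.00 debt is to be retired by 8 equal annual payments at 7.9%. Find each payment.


Formula: PMT = PV * r / (1 - (1+r)^(-n))
Denominator: 1 - (1 + 0.079)^(-8) = 0.455712
Numerator: $30,900.00 * 0.079 = 2441.1
PMT = 2441.1 / 0.455712 = $5,356.67

$5,356.67


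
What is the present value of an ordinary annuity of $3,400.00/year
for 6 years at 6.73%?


Formula: PV = PMT * (1 - (1+r)^(-n)) / r
Discount factor: (1 + 0.0673)^(-6) = 0.67652
Bracket: 1 - 0.67652 = 0.32348
PV = $3,400.00 * 0.32348 / 0.0673 = $16,342.20

$16,342.20


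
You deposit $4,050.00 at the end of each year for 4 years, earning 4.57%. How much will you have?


Formula: FV = PMT * ((1+r)^n - 1) / r
Growth factor: (1 + 0.0457)^4 = 1.195717
Numerator: 1.195717 - 1 = 0.195717
FV = $4,050.00 * 0.195717 / 0.0457 = $17,344.73

$17,344.73


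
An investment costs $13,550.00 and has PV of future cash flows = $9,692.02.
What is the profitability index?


Formula: PI = PV(cash flows) / initial investment
Substituting: PI = $9,692.02 / $13,550.00
PI = 0.7153

0.7153
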